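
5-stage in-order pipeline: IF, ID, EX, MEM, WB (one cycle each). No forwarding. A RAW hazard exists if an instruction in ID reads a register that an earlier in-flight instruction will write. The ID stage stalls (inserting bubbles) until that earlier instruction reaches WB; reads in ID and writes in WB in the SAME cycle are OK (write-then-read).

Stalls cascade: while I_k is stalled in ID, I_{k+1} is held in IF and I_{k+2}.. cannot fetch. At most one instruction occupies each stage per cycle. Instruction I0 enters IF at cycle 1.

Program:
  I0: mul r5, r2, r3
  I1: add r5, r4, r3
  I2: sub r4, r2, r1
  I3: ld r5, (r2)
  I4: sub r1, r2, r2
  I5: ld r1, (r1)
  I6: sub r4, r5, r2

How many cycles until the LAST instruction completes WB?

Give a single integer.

Answer: 13

Derivation:
I0 mul r5 <- r2,r3: IF@1 ID@2 stall=0 (-) EX@3 MEM@4 WB@5
I1 add r5 <- r4,r3: IF@2 ID@3 stall=0 (-) EX@4 MEM@5 WB@6
I2 sub r4 <- r2,r1: IF@3 ID@4 stall=0 (-) EX@5 MEM@6 WB@7
I3 ld r5 <- r2: IF@4 ID@5 stall=0 (-) EX@6 MEM@7 WB@8
I4 sub r1 <- r2,r2: IF@5 ID@6 stall=0 (-) EX@7 MEM@8 WB@9
I5 ld r1 <- r1: IF@6 ID@7 stall=2 (RAW on I4.r1 (WB@9)) EX@10 MEM@11 WB@12
I6 sub r4 <- r5,r2: IF@7 ID@10 stall=0 (-) EX@11 MEM@12 WB@13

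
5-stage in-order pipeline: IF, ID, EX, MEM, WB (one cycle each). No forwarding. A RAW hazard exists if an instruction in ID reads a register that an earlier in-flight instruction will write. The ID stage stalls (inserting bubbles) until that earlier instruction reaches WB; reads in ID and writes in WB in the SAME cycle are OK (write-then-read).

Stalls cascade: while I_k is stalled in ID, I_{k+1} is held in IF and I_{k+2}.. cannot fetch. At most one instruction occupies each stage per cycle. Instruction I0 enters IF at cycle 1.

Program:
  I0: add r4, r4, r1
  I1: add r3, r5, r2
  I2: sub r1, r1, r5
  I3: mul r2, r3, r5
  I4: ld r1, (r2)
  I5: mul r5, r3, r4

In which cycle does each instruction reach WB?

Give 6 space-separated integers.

Answer: 5 6 7 9 12 13

Derivation:
I0 add r4 <- r4,r1: IF@1 ID@2 stall=0 (-) EX@3 MEM@4 WB@5
I1 add r3 <- r5,r2: IF@2 ID@3 stall=0 (-) EX@4 MEM@5 WB@6
I2 sub r1 <- r1,r5: IF@3 ID@4 stall=0 (-) EX@5 MEM@6 WB@7
I3 mul r2 <- r3,r5: IF@4 ID@5 stall=1 (RAW on I1.r3 (WB@6)) EX@7 MEM@8 WB@9
I4 ld r1 <- r2: IF@5 ID@7 stall=2 (RAW on I3.r2 (WB@9)) EX@10 MEM@11 WB@12
I5 mul r5 <- r3,r4: IF@7 ID@10 stall=0 (-) EX@11 MEM@12 WB@13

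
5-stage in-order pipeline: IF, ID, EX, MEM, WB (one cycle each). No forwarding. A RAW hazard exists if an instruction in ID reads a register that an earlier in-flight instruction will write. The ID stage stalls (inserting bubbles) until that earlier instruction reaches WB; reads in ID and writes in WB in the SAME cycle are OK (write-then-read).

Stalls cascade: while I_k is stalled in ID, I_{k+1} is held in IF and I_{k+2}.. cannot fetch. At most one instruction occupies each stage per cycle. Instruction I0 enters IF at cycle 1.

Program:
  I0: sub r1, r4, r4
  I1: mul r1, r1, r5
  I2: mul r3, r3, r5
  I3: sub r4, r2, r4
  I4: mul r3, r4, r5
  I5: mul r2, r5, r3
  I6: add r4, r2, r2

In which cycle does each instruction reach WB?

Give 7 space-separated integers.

I0 sub r1 <- r4,r4: IF@1 ID@2 stall=0 (-) EX@3 MEM@4 WB@5
I1 mul r1 <- r1,r5: IF@2 ID@3 stall=2 (RAW on I0.r1 (WB@5)) EX@6 MEM@7 WB@8
I2 mul r3 <- r3,r5: IF@3 ID@6 stall=0 (-) EX@7 MEM@8 WB@9
I3 sub r4 <- r2,r4: IF@6 ID@7 stall=0 (-) EX@8 MEM@9 WB@10
I4 mul r3 <- r4,r5: IF@7 ID@8 stall=2 (RAW on I3.r4 (WB@10)) EX@11 MEM@12 WB@13
I5 mul r2 <- r5,r3: IF@8 ID@11 stall=2 (RAW on I4.r3 (WB@13)) EX@14 MEM@15 WB@16
I6 add r4 <- r2,r2: IF@11 ID@14 stall=2 (RAW on I5.r2 (WB@16)) EX@17 MEM@18 WB@19

Answer: 5 8 9 10 13 16 19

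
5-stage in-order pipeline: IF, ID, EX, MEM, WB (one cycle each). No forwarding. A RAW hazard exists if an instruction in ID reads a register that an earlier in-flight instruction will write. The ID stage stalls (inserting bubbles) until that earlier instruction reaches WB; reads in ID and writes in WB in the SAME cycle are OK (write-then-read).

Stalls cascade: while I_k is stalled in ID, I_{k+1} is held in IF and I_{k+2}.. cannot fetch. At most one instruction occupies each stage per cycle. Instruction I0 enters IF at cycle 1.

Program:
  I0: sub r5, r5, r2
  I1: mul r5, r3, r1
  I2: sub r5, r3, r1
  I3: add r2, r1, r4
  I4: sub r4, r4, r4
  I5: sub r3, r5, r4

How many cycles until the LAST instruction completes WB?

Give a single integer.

Answer: 12

Derivation:
I0 sub r5 <- r5,r2: IF@1 ID@2 stall=0 (-) EX@3 MEM@4 WB@5
I1 mul r5 <- r3,r1: IF@2 ID@3 stall=0 (-) EX@4 MEM@5 WB@6
I2 sub r5 <- r3,r1: IF@3 ID@4 stall=0 (-) EX@5 MEM@6 WB@7
I3 add r2 <- r1,r4: IF@4 ID@5 stall=0 (-) EX@6 MEM@7 WB@8
I4 sub r4 <- r4,r4: IF@5 ID@6 stall=0 (-) EX@7 MEM@8 WB@9
I5 sub r3 <- r5,r4: IF@6 ID@7 stall=2 (RAW on I4.r4 (WB@9)) EX@10 MEM@11 WB@12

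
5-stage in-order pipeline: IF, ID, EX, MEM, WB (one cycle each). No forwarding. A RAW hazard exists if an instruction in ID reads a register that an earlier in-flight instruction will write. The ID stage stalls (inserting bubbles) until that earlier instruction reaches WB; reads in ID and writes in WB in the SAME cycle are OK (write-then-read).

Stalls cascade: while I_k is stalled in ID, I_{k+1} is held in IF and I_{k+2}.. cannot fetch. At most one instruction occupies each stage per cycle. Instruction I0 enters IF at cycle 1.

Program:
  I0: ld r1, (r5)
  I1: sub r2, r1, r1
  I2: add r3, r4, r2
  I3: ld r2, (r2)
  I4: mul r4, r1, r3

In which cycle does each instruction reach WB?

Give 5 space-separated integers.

I0 ld r1 <- r5: IF@1 ID@2 stall=0 (-) EX@3 MEM@4 WB@5
I1 sub r2 <- r1,r1: IF@2 ID@3 stall=2 (RAW on I0.r1 (WB@5)) EX@6 MEM@7 WB@8
I2 add r3 <- r4,r2: IF@3 ID@6 stall=2 (RAW on I1.r2 (WB@8)) EX@9 MEM@10 WB@11
I3 ld r2 <- r2: IF@6 ID@9 stall=0 (-) EX@10 MEM@11 WB@12
I4 mul r4 <- r1,r3: IF@9 ID@10 stall=1 (RAW on I2.r3 (WB@11)) EX@12 MEM@13 WB@14

Answer: 5 8 11 12 14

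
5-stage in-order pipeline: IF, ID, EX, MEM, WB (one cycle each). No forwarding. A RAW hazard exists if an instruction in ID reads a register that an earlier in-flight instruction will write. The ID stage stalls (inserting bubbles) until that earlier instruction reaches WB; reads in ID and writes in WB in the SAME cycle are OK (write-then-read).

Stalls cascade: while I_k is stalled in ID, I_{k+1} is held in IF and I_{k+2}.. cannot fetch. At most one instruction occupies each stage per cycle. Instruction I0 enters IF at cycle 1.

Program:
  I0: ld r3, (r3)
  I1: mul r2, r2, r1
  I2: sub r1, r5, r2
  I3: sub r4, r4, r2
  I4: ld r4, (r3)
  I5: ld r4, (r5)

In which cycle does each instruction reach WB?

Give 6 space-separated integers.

Answer: 5 6 9 10 11 12

Derivation:
I0 ld r3 <- r3: IF@1 ID@2 stall=0 (-) EX@3 MEM@4 WB@5
I1 mul r2 <- r2,r1: IF@2 ID@3 stall=0 (-) EX@4 MEM@5 WB@6
I2 sub r1 <- r5,r2: IF@3 ID@4 stall=2 (RAW on I1.r2 (WB@6)) EX@7 MEM@8 WB@9
I3 sub r4 <- r4,r2: IF@4 ID@7 stall=0 (-) EX@8 MEM@9 WB@10
I4 ld r4 <- r3: IF@7 ID@8 stall=0 (-) EX@9 MEM@10 WB@11
I5 ld r4 <- r5: IF@8 ID@9 stall=0 (-) EX@10 MEM@11 WB@12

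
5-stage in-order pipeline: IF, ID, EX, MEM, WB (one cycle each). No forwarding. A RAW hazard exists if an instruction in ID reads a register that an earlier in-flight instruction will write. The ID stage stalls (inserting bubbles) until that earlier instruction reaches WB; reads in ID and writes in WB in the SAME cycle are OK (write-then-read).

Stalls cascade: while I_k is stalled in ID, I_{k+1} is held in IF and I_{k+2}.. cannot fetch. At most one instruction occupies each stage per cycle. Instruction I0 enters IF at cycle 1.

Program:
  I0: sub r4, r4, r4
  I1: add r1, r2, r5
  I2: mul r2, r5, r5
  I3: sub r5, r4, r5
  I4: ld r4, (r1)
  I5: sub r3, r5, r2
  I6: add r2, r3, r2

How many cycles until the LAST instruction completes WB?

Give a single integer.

I0 sub r4 <- r4,r4: IF@1 ID@2 stall=0 (-) EX@3 MEM@4 WB@5
I1 add r1 <- r2,r5: IF@2 ID@3 stall=0 (-) EX@4 MEM@5 WB@6
I2 mul r2 <- r5,r5: IF@3 ID@4 stall=0 (-) EX@5 MEM@6 WB@7
I3 sub r5 <- r4,r5: IF@4 ID@5 stall=0 (-) EX@6 MEM@7 WB@8
I4 ld r4 <- r1: IF@5 ID@6 stall=0 (-) EX@7 MEM@8 WB@9
I5 sub r3 <- r5,r2: IF@6 ID@7 stall=1 (RAW on I3.r5 (WB@8)) EX@9 MEM@10 WB@11
I6 add r2 <- r3,r2: IF@7 ID@9 stall=2 (RAW on I5.r3 (WB@11)) EX@12 MEM@13 WB@14

Answer: 14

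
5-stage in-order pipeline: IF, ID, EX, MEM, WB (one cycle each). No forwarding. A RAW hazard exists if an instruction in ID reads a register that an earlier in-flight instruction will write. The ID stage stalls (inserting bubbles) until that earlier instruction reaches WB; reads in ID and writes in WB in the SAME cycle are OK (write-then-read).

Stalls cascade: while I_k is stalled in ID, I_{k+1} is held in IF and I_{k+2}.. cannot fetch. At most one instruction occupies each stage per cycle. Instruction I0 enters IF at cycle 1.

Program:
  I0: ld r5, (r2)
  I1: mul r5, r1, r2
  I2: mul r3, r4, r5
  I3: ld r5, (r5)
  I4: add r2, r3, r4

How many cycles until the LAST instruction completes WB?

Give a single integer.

I0 ld r5 <- r2: IF@1 ID@2 stall=0 (-) EX@3 MEM@4 WB@5
I1 mul r5 <- r1,r2: IF@2 ID@3 stall=0 (-) EX@4 MEM@5 WB@6
I2 mul r3 <- r4,r5: IF@3 ID@4 stall=2 (RAW on I1.r5 (WB@6)) EX@7 MEM@8 WB@9
I3 ld r5 <- r5: IF@4 ID@7 stall=0 (-) EX@8 MEM@9 WB@10
I4 add r2 <- r3,r4: IF@7 ID@8 stall=1 (RAW on I2.r3 (WB@9)) EX@10 MEM@11 WB@12

Answer: 12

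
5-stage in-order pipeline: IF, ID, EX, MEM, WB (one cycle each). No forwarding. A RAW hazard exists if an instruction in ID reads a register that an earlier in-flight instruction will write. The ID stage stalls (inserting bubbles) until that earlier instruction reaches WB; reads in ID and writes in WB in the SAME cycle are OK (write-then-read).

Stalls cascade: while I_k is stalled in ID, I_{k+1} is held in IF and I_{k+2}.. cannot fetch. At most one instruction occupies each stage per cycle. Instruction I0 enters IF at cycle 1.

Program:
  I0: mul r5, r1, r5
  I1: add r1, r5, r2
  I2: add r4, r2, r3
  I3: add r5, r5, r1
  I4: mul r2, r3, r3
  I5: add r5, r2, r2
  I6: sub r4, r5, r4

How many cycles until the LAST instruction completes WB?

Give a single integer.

I0 mul r5 <- r1,r5: IF@1 ID@2 stall=0 (-) EX@3 MEM@4 WB@5
I1 add r1 <- r5,r2: IF@2 ID@3 stall=2 (RAW on I0.r5 (WB@5)) EX@6 MEM@7 WB@8
I2 add r4 <- r2,r3: IF@3 ID@6 stall=0 (-) EX@7 MEM@8 WB@9
I3 add r5 <- r5,r1: IF@6 ID@7 stall=1 (RAW on I1.r1 (WB@8)) EX@9 MEM@10 WB@11
I4 mul r2 <- r3,r3: IF@7 ID@9 stall=0 (-) EX@10 MEM@11 WB@12
I5 add r5 <- r2,r2: IF@9 ID@10 stall=2 (RAW on I4.r2 (WB@12)) EX@13 MEM@14 WB@15
I6 sub r4 <- r5,r4: IF@10 ID@13 stall=2 (RAW on I5.r5 (WB@15)) EX@16 MEM@17 WB@18

Answer: 18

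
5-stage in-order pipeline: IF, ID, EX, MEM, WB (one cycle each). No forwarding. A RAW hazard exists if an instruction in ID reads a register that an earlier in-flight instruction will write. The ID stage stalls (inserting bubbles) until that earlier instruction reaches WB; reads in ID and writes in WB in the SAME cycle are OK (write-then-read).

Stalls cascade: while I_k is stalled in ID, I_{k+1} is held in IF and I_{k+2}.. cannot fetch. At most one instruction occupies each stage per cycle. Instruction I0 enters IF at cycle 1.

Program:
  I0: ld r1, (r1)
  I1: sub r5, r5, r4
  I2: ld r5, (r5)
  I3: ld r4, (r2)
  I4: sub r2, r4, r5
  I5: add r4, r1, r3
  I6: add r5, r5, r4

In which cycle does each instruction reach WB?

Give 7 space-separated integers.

I0 ld r1 <- r1: IF@1 ID@2 stall=0 (-) EX@3 MEM@4 WB@5
I1 sub r5 <- r5,r4: IF@2 ID@3 stall=0 (-) EX@4 MEM@5 WB@6
I2 ld r5 <- r5: IF@3 ID@4 stall=2 (RAW on I1.r5 (WB@6)) EX@7 MEM@8 WB@9
I3 ld r4 <- r2: IF@4 ID@7 stall=0 (-) EX@8 MEM@9 WB@10
I4 sub r2 <- r4,r5: IF@7 ID@8 stall=2 (RAW on I3.r4 (WB@10)) EX@11 MEM@12 WB@13
I5 add r4 <- r1,r3: IF@8 ID@11 stall=0 (-) EX@12 MEM@13 WB@14
I6 add r5 <- r5,r4: IF@11 ID@12 stall=2 (RAW on I5.r4 (WB@14)) EX@15 MEM@16 WB@17

Answer: 5 6 9 10 13 14 17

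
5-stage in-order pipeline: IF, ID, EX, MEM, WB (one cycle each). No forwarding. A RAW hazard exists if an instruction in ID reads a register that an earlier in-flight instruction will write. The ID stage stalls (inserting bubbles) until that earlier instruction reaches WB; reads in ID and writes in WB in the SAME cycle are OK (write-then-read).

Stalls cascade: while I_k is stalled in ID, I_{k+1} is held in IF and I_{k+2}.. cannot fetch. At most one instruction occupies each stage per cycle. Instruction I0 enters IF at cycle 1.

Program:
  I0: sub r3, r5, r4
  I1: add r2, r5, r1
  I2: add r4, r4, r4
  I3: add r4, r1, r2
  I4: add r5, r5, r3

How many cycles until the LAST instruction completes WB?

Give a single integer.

Answer: 10

Derivation:
I0 sub r3 <- r5,r4: IF@1 ID@2 stall=0 (-) EX@3 MEM@4 WB@5
I1 add r2 <- r5,r1: IF@2 ID@3 stall=0 (-) EX@4 MEM@5 WB@6
I2 add r4 <- r4,r4: IF@3 ID@4 stall=0 (-) EX@5 MEM@6 WB@7
I3 add r4 <- r1,r2: IF@4 ID@5 stall=1 (RAW on I1.r2 (WB@6)) EX@7 MEM@8 WB@9
I4 add r5 <- r5,r3: IF@5 ID@7 stall=0 (-) EX@8 MEM@9 WB@10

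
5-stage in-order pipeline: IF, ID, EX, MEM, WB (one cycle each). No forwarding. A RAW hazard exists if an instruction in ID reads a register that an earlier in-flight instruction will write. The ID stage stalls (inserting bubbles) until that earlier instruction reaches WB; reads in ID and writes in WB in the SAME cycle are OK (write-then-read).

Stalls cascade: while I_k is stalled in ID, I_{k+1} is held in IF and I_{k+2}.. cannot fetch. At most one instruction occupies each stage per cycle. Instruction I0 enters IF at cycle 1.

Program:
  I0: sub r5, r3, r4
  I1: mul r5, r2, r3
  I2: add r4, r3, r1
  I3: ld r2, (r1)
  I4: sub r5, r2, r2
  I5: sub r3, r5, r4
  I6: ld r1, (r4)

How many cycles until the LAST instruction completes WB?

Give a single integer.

Answer: 15

Derivation:
I0 sub r5 <- r3,r4: IF@1 ID@2 stall=0 (-) EX@3 MEM@4 WB@5
I1 mul r5 <- r2,r3: IF@2 ID@3 stall=0 (-) EX@4 MEM@5 WB@6
I2 add r4 <- r3,r1: IF@3 ID@4 stall=0 (-) EX@5 MEM@6 WB@7
I3 ld r2 <- r1: IF@4 ID@5 stall=0 (-) EX@6 MEM@7 WB@8
I4 sub r5 <- r2,r2: IF@5 ID@6 stall=2 (RAW on I3.r2 (WB@8)) EX@9 MEM@10 WB@11
I5 sub r3 <- r5,r4: IF@6 ID@9 stall=2 (RAW on I4.r5 (WB@11)) EX@12 MEM@13 WB@14
I6 ld r1 <- r4: IF@9 ID@12 stall=0 (-) EX@13 MEM@14 WB@15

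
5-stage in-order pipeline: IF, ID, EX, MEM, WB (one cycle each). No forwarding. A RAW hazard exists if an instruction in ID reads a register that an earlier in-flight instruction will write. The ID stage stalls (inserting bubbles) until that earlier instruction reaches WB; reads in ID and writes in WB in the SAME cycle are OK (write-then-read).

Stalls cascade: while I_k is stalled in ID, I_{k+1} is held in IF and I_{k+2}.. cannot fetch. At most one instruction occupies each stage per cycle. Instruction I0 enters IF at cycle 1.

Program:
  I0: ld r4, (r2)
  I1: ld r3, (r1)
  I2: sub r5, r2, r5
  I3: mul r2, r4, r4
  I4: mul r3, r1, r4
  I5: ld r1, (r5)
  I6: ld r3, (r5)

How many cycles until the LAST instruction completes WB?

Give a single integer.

Answer: 11

Derivation:
I0 ld r4 <- r2: IF@1 ID@2 stall=0 (-) EX@3 MEM@4 WB@5
I1 ld r3 <- r1: IF@2 ID@3 stall=0 (-) EX@4 MEM@5 WB@6
I2 sub r5 <- r2,r5: IF@3 ID@4 stall=0 (-) EX@5 MEM@6 WB@7
I3 mul r2 <- r4,r4: IF@4 ID@5 stall=0 (-) EX@6 MEM@7 WB@8
I4 mul r3 <- r1,r4: IF@5 ID@6 stall=0 (-) EX@7 MEM@8 WB@9
I5 ld r1 <- r5: IF@6 ID@7 stall=0 (-) EX@8 MEM@9 WB@10
I6 ld r3 <- r5: IF@7 ID@8 stall=0 (-) EX@9 MEM@10 WB@11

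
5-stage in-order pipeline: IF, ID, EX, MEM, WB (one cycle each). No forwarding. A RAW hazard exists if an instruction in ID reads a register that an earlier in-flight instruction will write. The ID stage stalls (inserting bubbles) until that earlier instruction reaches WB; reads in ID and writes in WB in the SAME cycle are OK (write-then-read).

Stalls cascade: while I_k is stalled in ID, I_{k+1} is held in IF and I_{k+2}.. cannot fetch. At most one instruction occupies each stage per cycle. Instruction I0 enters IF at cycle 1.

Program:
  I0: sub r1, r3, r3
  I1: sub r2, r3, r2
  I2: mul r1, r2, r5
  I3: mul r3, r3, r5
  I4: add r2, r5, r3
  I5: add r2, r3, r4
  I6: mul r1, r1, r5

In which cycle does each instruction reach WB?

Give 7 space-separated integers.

Answer: 5 6 9 10 13 14 15

Derivation:
I0 sub r1 <- r3,r3: IF@1 ID@2 stall=0 (-) EX@3 MEM@4 WB@5
I1 sub r2 <- r3,r2: IF@2 ID@3 stall=0 (-) EX@4 MEM@5 WB@6
I2 mul r1 <- r2,r5: IF@3 ID@4 stall=2 (RAW on I1.r2 (WB@6)) EX@7 MEM@8 WB@9
I3 mul r3 <- r3,r5: IF@4 ID@7 stall=0 (-) EX@8 MEM@9 WB@10
I4 add r2 <- r5,r3: IF@7 ID@8 stall=2 (RAW on I3.r3 (WB@10)) EX@11 MEM@12 WB@13
I5 add r2 <- r3,r4: IF@8 ID@11 stall=0 (-) EX@12 MEM@13 WB@14
I6 mul r1 <- r1,r5: IF@11 ID@12 stall=0 (-) EX@13 MEM@14 WB@15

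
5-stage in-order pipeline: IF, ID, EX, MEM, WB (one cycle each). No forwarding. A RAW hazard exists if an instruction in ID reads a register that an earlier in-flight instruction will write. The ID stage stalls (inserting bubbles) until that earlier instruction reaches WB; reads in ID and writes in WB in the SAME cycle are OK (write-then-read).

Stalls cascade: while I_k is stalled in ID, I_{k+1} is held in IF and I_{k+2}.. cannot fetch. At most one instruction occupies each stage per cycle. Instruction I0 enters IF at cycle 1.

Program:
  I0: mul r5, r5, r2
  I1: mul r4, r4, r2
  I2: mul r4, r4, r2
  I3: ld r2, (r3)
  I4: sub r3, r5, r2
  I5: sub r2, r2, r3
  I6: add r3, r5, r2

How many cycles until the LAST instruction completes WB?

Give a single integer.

Answer: 19

Derivation:
I0 mul r5 <- r5,r2: IF@1 ID@2 stall=0 (-) EX@3 MEM@4 WB@5
I1 mul r4 <- r4,r2: IF@2 ID@3 stall=0 (-) EX@4 MEM@5 WB@6
I2 mul r4 <- r4,r2: IF@3 ID@4 stall=2 (RAW on I1.r4 (WB@6)) EX@7 MEM@8 WB@9
I3 ld r2 <- r3: IF@4 ID@7 stall=0 (-) EX@8 MEM@9 WB@10
I4 sub r3 <- r5,r2: IF@7 ID@8 stall=2 (RAW on I3.r2 (WB@10)) EX@11 MEM@12 WB@13
I5 sub r2 <- r2,r3: IF@8 ID@11 stall=2 (RAW on I4.r3 (WB@13)) EX@14 MEM@15 WB@16
I6 add r3 <- r5,r2: IF@11 ID@14 stall=2 (RAW on I5.r2 (WB@16)) EX@17 MEM@18 WB@19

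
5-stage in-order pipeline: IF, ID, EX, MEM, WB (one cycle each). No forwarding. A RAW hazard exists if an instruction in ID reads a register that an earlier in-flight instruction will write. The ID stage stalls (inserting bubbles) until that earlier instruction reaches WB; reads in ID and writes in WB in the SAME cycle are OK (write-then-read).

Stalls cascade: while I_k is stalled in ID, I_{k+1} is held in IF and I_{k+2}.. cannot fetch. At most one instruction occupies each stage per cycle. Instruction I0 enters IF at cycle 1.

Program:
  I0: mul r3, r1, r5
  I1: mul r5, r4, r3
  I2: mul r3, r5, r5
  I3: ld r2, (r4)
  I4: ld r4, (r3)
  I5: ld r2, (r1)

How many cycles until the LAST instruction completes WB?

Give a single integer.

I0 mul r3 <- r1,r5: IF@1 ID@2 stall=0 (-) EX@3 MEM@4 WB@5
I1 mul r5 <- r4,r3: IF@2 ID@3 stall=2 (RAW on I0.r3 (WB@5)) EX@6 MEM@7 WB@8
I2 mul r3 <- r5,r5: IF@3 ID@6 stall=2 (RAW on I1.r5 (WB@8)) EX@9 MEM@10 WB@11
I3 ld r2 <- r4: IF@6 ID@9 stall=0 (-) EX@10 MEM@11 WB@12
I4 ld r4 <- r3: IF@9 ID@10 stall=1 (RAW on I2.r3 (WB@11)) EX@12 MEM@13 WB@14
I5 ld r2 <- r1: IF@10 ID@12 stall=0 (-) EX@13 MEM@14 WB@15

Answer: 15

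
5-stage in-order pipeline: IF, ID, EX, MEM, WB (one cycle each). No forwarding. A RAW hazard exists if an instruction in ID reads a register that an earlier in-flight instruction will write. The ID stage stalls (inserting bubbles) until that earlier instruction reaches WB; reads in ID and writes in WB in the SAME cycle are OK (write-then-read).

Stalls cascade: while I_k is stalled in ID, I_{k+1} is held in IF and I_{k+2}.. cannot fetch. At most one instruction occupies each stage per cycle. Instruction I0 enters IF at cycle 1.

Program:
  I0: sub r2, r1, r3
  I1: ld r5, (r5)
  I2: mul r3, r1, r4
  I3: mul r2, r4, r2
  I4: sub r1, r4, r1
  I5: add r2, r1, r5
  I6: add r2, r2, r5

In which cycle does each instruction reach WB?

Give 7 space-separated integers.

I0 sub r2 <- r1,r3: IF@1 ID@2 stall=0 (-) EX@3 MEM@4 WB@5
I1 ld r5 <- r5: IF@2 ID@3 stall=0 (-) EX@4 MEM@5 WB@6
I2 mul r3 <- r1,r4: IF@3 ID@4 stall=0 (-) EX@5 MEM@6 WB@7
I3 mul r2 <- r4,r2: IF@4 ID@5 stall=0 (-) EX@6 MEM@7 WB@8
I4 sub r1 <- r4,r1: IF@5 ID@6 stall=0 (-) EX@7 MEM@8 WB@9
I5 add r2 <- r1,r5: IF@6 ID@7 stall=2 (RAW on I4.r1 (WB@9)) EX@10 MEM@11 WB@12
I6 add r2 <- r2,r5: IF@7 ID@10 stall=2 (RAW on I5.r2 (WB@12)) EX@13 MEM@14 WB@15

Answer: 5 6 7 8 9 12 15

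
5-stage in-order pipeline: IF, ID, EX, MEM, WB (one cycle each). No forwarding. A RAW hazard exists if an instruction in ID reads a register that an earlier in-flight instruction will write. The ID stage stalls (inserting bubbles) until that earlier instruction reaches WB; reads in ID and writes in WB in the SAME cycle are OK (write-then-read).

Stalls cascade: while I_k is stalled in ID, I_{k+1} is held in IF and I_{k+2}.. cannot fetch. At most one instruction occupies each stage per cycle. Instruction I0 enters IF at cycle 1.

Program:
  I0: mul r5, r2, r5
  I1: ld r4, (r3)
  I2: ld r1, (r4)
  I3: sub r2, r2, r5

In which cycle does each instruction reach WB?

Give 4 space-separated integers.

I0 mul r5 <- r2,r5: IF@1 ID@2 stall=0 (-) EX@3 MEM@4 WB@5
I1 ld r4 <- r3: IF@2 ID@3 stall=0 (-) EX@4 MEM@5 WB@6
I2 ld r1 <- r4: IF@3 ID@4 stall=2 (RAW on I1.r4 (WB@6)) EX@7 MEM@8 WB@9
I3 sub r2 <- r2,r5: IF@4 ID@7 stall=0 (-) EX@8 MEM@9 WB@10

Answer: 5 6 9 10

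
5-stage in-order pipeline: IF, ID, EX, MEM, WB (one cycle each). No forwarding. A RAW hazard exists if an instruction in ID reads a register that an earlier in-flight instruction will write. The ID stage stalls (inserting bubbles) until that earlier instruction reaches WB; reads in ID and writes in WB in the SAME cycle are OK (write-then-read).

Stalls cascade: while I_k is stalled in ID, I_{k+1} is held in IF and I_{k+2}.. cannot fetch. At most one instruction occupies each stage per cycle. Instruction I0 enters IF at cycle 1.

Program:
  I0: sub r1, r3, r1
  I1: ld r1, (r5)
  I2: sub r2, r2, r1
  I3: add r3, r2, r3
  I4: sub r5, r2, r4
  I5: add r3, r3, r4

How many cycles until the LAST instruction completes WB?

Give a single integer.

I0 sub r1 <- r3,r1: IF@1 ID@2 stall=0 (-) EX@3 MEM@4 WB@5
I1 ld r1 <- r5: IF@2 ID@3 stall=0 (-) EX@4 MEM@5 WB@6
I2 sub r2 <- r2,r1: IF@3 ID@4 stall=2 (RAW on I1.r1 (WB@6)) EX@7 MEM@8 WB@9
I3 add r3 <- r2,r3: IF@4 ID@7 stall=2 (RAW on I2.r2 (WB@9)) EX@10 MEM@11 WB@12
I4 sub r5 <- r2,r4: IF@7 ID@10 stall=0 (-) EX@11 MEM@12 WB@13
I5 add r3 <- r3,r4: IF@10 ID@11 stall=1 (RAW on I3.r3 (WB@12)) EX@13 MEM@14 WB@15

Answer: 15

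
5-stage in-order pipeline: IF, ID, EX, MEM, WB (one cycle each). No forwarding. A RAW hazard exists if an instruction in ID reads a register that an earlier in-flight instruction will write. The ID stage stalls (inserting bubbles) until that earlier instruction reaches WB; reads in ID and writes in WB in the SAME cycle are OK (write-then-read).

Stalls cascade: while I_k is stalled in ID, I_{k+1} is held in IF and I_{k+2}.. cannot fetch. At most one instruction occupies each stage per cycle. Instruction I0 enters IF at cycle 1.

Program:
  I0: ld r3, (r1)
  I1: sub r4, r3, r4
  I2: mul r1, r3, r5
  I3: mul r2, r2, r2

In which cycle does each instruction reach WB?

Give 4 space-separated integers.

Answer: 5 8 9 10

Derivation:
I0 ld r3 <- r1: IF@1 ID@2 stall=0 (-) EX@3 MEM@4 WB@5
I1 sub r4 <- r3,r4: IF@2 ID@3 stall=2 (RAW on I0.r3 (WB@5)) EX@6 MEM@7 WB@8
I2 mul r1 <- r3,r5: IF@3 ID@6 stall=0 (-) EX@7 MEM@8 WB@9
I3 mul r2 <- r2,r2: IF@6 ID@7 stall=0 (-) EX@8 MEM@9 WB@10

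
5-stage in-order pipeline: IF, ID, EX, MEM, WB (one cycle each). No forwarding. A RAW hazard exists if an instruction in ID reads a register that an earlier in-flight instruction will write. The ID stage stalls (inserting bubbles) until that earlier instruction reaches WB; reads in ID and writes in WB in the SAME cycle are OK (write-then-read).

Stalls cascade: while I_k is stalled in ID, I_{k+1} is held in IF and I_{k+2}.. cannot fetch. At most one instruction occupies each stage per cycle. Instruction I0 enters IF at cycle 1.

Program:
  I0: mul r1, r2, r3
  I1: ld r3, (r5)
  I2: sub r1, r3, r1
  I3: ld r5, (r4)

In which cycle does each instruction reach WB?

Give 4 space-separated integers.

I0 mul r1 <- r2,r3: IF@1 ID@2 stall=0 (-) EX@3 MEM@4 WB@5
I1 ld r3 <- r5: IF@2 ID@3 stall=0 (-) EX@4 MEM@5 WB@6
I2 sub r1 <- r3,r1: IF@3 ID@4 stall=2 (RAW on I1.r3 (WB@6)) EX@7 MEM@8 WB@9
I3 ld r5 <- r4: IF@4 ID@7 stall=0 (-) EX@8 MEM@9 WB@10

Answer: 5 6 9 10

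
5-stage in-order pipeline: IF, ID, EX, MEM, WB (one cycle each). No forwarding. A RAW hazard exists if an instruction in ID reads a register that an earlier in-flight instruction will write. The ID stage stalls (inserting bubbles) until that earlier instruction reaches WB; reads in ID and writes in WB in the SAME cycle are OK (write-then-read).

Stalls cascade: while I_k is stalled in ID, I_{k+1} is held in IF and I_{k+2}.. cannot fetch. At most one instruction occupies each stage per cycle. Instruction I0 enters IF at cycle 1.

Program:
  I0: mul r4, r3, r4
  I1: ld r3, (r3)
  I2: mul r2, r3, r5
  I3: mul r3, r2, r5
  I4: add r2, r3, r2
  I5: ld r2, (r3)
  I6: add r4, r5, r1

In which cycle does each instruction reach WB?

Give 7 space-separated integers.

Answer: 5 6 9 12 15 16 17

Derivation:
I0 mul r4 <- r3,r4: IF@1 ID@2 stall=0 (-) EX@3 MEM@4 WB@5
I1 ld r3 <- r3: IF@2 ID@3 stall=0 (-) EX@4 MEM@5 WB@6
I2 mul r2 <- r3,r5: IF@3 ID@4 stall=2 (RAW on I1.r3 (WB@6)) EX@7 MEM@8 WB@9
I3 mul r3 <- r2,r5: IF@4 ID@7 stall=2 (RAW on I2.r2 (WB@9)) EX@10 MEM@11 WB@12
I4 add r2 <- r3,r2: IF@7 ID@10 stall=2 (RAW on I3.r3 (WB@12)) EX@13 MEM@14 WB@15
I5 ld r2 <- r3: IF@10 ID@13 stall=0 (-) EX@14 MEM@15 WB@16
I6 add r4 <- r5,r1: IF@13 ID@14 stall=0 (-) EX@15 MEM@16 WB@17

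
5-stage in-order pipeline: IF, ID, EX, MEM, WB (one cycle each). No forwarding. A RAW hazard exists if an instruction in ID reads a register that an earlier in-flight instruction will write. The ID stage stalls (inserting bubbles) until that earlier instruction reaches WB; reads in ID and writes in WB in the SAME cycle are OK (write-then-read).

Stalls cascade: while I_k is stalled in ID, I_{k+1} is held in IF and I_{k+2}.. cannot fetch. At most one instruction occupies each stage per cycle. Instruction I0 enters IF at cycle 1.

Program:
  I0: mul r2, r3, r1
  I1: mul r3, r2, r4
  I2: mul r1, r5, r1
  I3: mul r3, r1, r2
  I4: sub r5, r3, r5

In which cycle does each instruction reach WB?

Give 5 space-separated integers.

Answer: 5 8 9 12 15

Derivation:
I0 mul r2 <- r3,r1: IF@1 ID@2 stall=0 (-) EX@3 MEM@4 WB@5
I1 mul r3 <- r2,r4: IF@2 ID@3 stall=2 (RAW on I0.r2 (WB@5)) EX@6 MEM@7 WB@8
I2 mul r1 <- r5,r1: IF@3 ID@6 stall=0 (-) EX@7 MEM@8 WB@9
I3 mul r3 <- r1,r2: IF@6 ID@7 stall=2 (RAW on I2.r1 (WB@9)) EX@10 MEM@11 WB@12
I4 sub r5 <- r3,r5: IF@7 ID@10 stall=2 (RAW on I3.r3 (WB@12)) EX@13 MEM@14 WB@15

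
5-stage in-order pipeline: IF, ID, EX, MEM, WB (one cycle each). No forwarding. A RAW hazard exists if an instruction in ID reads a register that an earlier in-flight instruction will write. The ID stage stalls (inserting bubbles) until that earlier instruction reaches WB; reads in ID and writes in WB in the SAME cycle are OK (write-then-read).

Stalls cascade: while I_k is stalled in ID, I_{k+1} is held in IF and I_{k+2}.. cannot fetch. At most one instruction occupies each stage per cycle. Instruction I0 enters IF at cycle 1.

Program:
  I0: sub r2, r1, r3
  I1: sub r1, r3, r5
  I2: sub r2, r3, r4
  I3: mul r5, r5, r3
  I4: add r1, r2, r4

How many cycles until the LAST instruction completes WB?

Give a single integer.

I0 sub r2 <- r1,r3: IF@1 ID@2 stall=0 (-) EX@3 MEM@4 WB@5
I1 sub r1 <- r3,r5: IF@2 ID@3 stall=0 (-) EX@4 MEM@5 WB@6
I2 sub r2 <- r3,r4: IF@3 ID@4 stall=0 (-) EX@5 MEM@6 WB@7
I3 mul r5 <- r5,r3: IF@4 ID@5 stall=0 (-) EX@6 MEM@7 WB@8
I4 add r1 <- r2,r4: IF@5 ID@6 stall=1 (RAW on I2.r2 (WB@7)) EX@8 MEM@9 WB@10

Answer: 10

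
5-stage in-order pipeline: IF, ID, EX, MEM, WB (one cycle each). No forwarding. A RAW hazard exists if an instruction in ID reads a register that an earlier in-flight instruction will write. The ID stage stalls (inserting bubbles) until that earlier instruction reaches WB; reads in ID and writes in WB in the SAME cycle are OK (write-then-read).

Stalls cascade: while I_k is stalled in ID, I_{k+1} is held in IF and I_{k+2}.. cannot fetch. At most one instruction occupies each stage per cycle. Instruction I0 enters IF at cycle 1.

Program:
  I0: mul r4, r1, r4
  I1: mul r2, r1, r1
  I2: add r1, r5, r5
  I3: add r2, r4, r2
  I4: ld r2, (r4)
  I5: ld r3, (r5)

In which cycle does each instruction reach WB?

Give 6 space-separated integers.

I0 mul r4 <- r1,r4: IF@1 ID@2 stall=0 (-) EX@3 MEM@4 WB@5
I1 mul r2 <- r1,r1: IF@2 ID@3 stall=0 (-) EX@4 MEM@5 WB@6
I2 add r1 <- r5,r5: IF@3 ID@4 stall=0 (-) EX@5 MEM@6 WB@7
I3 add r2 <- r4,r2: IF@4 ID@5 stall=1 (RAW on I1.r2 (WB@6)) EX@7 MEM@8 WB@9
I4 ld r2 <- r4: IF@5 ID@7 stall=0 (-) EX@8 MEM@9 WB@10
I5 ld r3 <- r5: IF@7 ID@8 stall=0 (-) EX@9 MEM@10 WB@11

Answer: 5 6 7 9 10 11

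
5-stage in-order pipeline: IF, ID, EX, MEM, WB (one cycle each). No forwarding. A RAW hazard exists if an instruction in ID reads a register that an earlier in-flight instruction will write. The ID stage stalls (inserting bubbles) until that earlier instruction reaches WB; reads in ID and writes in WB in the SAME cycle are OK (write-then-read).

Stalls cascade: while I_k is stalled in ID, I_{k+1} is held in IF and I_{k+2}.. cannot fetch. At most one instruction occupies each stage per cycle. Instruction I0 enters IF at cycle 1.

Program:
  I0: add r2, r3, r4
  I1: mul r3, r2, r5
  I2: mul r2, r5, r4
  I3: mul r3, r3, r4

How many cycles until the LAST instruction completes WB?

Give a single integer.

I0 add r2 <- r3,r4: IF@1 ID@2 stall=0 (-) EX@3 MEM@4 WB@5
I1 mul r3 <- r2,r5: IF@2 ID@3 stall=2 (RAW on I0.r2 (WB@5)) EX@6 MEM@7 WB@8
I2 mul r2 <- r5,r4: IF@3 ID@6 stall=0 (-) EX@7 MEM@8 WB@9
I3 mul r3 <- r3,r4: IF@6 ID@7 stall=1 (RAW on I1.r3 (WB@8)) EX@9 MEM@10 WB@11

Answer: 11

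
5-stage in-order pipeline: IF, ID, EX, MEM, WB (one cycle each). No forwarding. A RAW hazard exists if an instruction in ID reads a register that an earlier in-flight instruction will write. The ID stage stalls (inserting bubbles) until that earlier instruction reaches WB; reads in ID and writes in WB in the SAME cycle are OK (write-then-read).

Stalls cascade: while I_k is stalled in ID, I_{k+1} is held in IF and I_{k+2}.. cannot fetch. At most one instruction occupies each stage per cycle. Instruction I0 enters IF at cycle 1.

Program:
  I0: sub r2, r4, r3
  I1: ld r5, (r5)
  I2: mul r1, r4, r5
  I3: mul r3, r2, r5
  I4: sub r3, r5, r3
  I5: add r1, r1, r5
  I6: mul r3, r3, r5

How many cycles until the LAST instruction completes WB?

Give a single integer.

Answer: 16

Derivation:
I0 sub r2 <- r4,r3: IF@1 ID@2 stall=0 (-) EX@3 MEM@4 WB@5
I1 ld r5 <- r5: IF@2 ID@3 stall=0 (-) EX@4 MEM@5 WB@6
I2 mul r1 <- r4,r5: IF@3 ID@4 stall=2 (RAW on I1.r5 (WB@6)) EX@7 MEM@8 WB@9
I3 mul r3 <- r2,r5: IF@4 ID@7 stall=0 (-) EX@8 MEM@9 WB@10
I4 sub r3 <- r5,r3: IF@7 ID@8 stall=2 (RAW on I3.r3 (WB@10)) EX@11 MEM@12 WB@13
I5 add r1 <- r1,r5: IF@8 ID@11 stall=0 (-) EX@12 MEM@13 WB@14
I6 mul r3 <- r3,r5: IF@11 ID@12 stall=1 (RAW on I4.r3 (WB@13)) EX@14 MEM@15 WB@16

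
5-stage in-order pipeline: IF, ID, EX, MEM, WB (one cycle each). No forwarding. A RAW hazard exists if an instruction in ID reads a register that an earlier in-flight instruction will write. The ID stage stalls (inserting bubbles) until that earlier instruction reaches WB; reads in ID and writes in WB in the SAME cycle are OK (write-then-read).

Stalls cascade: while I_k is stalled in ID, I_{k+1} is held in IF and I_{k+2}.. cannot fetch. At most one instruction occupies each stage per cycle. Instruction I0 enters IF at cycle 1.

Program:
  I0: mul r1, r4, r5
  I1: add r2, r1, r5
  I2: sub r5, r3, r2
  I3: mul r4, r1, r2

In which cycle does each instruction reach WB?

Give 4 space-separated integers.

Answer: 5 8 11 12

Derivation:
I0 mul r1 <- r4,r5: IF@1 ID@2 stall=0 (-) EX@3 MEM@4 WB@5
I1 add r2 <- r1,r5: IF@2 ID@3 stall=2 (RAW on I0.r1 (WB@5)) EX@6 MEM@7 WB@8
I2 sub r5 <- r3,r2: IF@3 ID@6 stall=2 (RAW on I1.r2 (WB@8)) EX@9 MEM@10 WB@11
I3 mul r4 <- r1,r2: IF@6 ID@9 stall=0 (-) EX@10 MEM@11 WB@12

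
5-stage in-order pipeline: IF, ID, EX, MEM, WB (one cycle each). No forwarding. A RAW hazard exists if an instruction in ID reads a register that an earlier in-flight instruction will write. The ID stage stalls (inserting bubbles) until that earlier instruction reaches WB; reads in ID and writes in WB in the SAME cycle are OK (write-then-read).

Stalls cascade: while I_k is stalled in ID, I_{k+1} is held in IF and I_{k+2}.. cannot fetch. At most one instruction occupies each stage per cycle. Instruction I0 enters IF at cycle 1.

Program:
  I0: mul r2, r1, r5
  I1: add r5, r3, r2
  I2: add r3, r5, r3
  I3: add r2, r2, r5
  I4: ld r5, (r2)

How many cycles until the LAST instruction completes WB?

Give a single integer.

Answer: 15

Derivation:
I0 mul r2 <- r1,r5: IF@1 ID@2 stall=0 (-) EX@3 MEM@4 WB@5
I1 add r5 <- r3,r2: IF@2 ID@3 stall=2 (RAW on I0.r2 (WB@5)) EX@6 MEM@7 WB@8
I2 add r3 <- r5,r3: IF@3 ID@6 stall=2 (RAW on I1.r5 (WB@8)) EX@9 MEM@10 WB@11
I3 add r2 <- r2,r5: IF@6 ID@9 stall=0 (-) EX@10 MEM@11 WB@12
I4 ld r5 <- r2: IF@9 ID@10 stall=2 (RAW on I3.r2 (WB@12)) EX@13 MEM@14 WB@15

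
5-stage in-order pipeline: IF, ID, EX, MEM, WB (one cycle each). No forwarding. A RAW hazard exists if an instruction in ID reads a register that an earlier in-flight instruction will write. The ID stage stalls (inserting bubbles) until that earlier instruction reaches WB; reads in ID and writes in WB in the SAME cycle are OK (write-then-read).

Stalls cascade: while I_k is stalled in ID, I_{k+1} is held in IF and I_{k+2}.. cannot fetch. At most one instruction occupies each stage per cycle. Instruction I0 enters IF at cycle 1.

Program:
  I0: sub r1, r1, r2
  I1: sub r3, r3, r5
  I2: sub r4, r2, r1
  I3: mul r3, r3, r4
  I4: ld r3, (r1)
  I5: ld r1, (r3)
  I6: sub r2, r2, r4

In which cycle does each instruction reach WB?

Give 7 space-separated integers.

Answer: 5 6 8 11 12 15 16

Derivation:
I0 sub r1 <- r1,r2: IF@1 ID@2 stall=0 (-) EX@3 MEM@4 WB@5
I1 sub r3 <- r3,r5: IF@2 ID@3 stall=0 (-) EX@4 MEM@5 WB@6
I2 sub r4 <- r2,r1: IF@3 ID@4 stall=1 (RAW on I0.r1 (WB@5)) EX@6 MEM@7 WB@8
I3 mul r3 <- r3,r4: IF@4 ID@6 stall=2 (RAW on I2.r4 (WB@8)) EX@9 MEM@10 WB@11
I4 ld r3 <- r1: IF@6 ID@9 stall=0 (-) EX@10 MEM@11 WB@12
I5 ld r1 <- r3: IF@9 ID@10 stall=2 (RAW on I4.r3 (WB@12)) EX@13 MEM@14 WB@15
I6 sub r2 <- r2,r4: IF@10 ID@13 stall=0 (-) EX@14 MEM@15 WB@16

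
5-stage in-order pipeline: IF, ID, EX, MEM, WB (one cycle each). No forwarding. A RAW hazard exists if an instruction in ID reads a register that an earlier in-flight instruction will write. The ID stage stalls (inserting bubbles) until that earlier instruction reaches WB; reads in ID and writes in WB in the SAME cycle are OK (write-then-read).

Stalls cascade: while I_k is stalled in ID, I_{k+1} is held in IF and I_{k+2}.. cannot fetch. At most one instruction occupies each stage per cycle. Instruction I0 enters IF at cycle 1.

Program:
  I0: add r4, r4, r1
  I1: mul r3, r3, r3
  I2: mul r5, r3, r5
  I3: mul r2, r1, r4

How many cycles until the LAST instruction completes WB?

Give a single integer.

I0 add r4 <- r4,r1: IF@1 ID@2 stall=0 (-) EX@3 MEM@4 WB@5
I1 mul r3 <- r3,r3: IF@2 ID@3 stall=0 (-) EX@4 MEM@5 WB@6
I2 mul r5 <- r3,r5: IF@3 ID@4 stall=2 (RAW on I1.r3 (WB@6)) EX@7 MEM@8 WB@9
I3 mul r2 <- r1,r4: IF@4 ID@7 stall=0 (-) EX@8 MEM@9 WB@10

Answer: 10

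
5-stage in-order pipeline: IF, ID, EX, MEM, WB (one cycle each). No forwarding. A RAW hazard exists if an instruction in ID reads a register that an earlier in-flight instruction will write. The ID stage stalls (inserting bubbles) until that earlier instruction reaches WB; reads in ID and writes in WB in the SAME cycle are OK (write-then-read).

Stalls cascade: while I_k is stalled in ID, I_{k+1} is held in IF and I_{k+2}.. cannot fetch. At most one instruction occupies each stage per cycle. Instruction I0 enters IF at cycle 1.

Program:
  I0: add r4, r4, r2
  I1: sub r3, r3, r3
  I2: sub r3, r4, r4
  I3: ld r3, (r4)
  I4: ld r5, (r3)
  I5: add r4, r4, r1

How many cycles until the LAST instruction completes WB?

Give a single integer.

I0 add r4 <- r4,r2: IF@1 ID@2 stall=0 (-) EX@3 MEM@4 WB@5
I1 sub r3 <- r3,r3: IF@2 ID@3 stall=0 (-) EX@4 MEM@5 WB@6
I2 sub r3 <- r4,r4: IF@3 ID@4 stall=1 (RAW on I0.r4 (WB@5)) EX@6 MEM@7 WB@8
I3 ld r3 <- r4: IF@4 ID@6 stall=0 (-) EX@7 MEM@8 WB@9
I4 ld r5 <- r3: IF@6 ID@7 stall=2 (RAW on I3.r3 (WB@9)) EX@10 MEM@11 WB@12
I5 add r4 <- r4,r1: IF@7 ID@10 stall=0 (-) EX@11 MEM@12 WB@13

Answer: 13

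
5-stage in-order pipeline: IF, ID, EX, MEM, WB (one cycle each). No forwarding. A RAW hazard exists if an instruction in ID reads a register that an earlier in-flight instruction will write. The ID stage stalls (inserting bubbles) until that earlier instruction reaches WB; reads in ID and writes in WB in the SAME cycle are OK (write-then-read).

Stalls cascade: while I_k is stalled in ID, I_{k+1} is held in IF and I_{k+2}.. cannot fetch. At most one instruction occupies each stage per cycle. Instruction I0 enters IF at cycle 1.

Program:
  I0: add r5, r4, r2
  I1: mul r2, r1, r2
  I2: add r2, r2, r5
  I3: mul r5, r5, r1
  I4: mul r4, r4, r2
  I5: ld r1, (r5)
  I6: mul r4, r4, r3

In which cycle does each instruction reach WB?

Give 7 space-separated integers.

Answer: 5 6 9 10 12 13 15

Derivation:
I0 add r5 <- r4,r2: IF@1 ID@2 stall=0 (-) EX@3 MEM@4 WB@5
I1 mul r2 <- r1,r2: IF@2 ID@3 stall=0 (-) EX@4 MEM@5 WB@6
I2 add r2 <- r2,r5: IF@3 ID@4 stall=2 (RAW on I1.r2 (WB@6)) EX@7 MEM@8 WB@9
I3 mul r5 <- r5,r1: IF@4 ID@7 stall=0 (-) EX@8 MEM@9 WB@10
I4 mul r4 <- r4,r2: IF@7 ID@8 stall=1 (RAW on I2.r2 (WB@9)) EX@10 MEM@11 WB@12
I5 ld r1 <- r5: IF@8 ID@10 stall=0 (-) EX@11 MEM@12 WB@13
I6 mul r4 <- r4,r3: IF@10 ID@11 stall=1 (RAW on I4.r4 (WB@12)) EX@13 MEM@14 WB@15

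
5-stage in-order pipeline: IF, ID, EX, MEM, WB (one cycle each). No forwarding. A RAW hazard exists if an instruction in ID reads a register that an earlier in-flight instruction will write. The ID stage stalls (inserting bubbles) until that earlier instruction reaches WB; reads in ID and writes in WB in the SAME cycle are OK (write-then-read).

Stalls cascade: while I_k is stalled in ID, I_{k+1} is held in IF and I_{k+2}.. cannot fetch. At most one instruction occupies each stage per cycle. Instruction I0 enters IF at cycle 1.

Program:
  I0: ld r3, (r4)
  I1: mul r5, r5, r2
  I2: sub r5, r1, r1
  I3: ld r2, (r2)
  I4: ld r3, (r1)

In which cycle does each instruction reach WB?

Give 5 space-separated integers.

Answer: 5 6 7 8 9

Derivation:
I0 ld r3 <- r4: IF@1 ID@2 stall=0 (-) EX@3 MEM@4 WB@5
I1 mul r5 <- r5,r2: IF@2 ID@3 stall=0 (-) EX@4 MEM@5 WB@6
I2 sub r5 <- r1,r1: IF@3 ID@4 stall=0 (-) EX@5 MEM@6 WB@7
I3 ld r2 <- r2: IF@4 ID@5 stall=0 (-) EX@6 MEM@7 WB@8
I4 ld r3 <- r1: IF@5 ID@6 stall=0 (-) EX@7 MEM@8 WB@9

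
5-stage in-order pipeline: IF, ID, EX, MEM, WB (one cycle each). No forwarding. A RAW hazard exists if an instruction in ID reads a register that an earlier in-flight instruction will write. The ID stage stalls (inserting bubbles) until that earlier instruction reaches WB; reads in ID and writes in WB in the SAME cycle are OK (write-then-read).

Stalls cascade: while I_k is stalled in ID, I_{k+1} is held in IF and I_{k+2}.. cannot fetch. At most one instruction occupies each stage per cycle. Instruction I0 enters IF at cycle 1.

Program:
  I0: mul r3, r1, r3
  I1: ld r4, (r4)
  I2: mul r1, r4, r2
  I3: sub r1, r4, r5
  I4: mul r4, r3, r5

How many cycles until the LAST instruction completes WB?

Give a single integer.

I0 mul r3 <- r1,r3: IF@1 ID@2 stall=0 (-) EX@3 MEM@4 WB@5
I1 ld r4 <- r4: IF@2 ID@3 stall=0 (-) EX@4 MEM@5 WB@6
I2 mul r1 <- r4,r2: IF@3 ID@4 stall=2 (RAW on I1.r4 (WB@6)) EX@7 MEM@8 WB@9
I3 sub r1 <- r4,r5: IF@4 ID@7 stall=0 (-) EX@8 MEM@9 WB@10
I4 mul r4 <- r3,r5: IF@7 ID@8 stall=0 (-) EX@9 MEM@10 WB@11

Answer: 11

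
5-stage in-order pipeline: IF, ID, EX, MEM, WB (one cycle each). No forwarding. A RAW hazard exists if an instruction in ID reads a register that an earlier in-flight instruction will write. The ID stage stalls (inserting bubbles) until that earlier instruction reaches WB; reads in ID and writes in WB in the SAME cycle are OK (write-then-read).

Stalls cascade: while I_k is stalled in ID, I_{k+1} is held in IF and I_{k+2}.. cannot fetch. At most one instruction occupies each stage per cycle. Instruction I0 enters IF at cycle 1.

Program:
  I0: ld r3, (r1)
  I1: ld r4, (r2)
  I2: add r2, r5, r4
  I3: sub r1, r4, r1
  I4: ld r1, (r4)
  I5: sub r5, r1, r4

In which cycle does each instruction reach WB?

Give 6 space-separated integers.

I0 ld r3 <- r1: IF@1 ID@2 stall=0 (-) EX@3 MEM@4 WB@5
I1 ld r4 <- r2: IF@2 ID@3 stall=0 (-) EX@4 MEM@5 WB@6
I2 add r2 <- r5,r4: IF@3 ID@4 stall=2 (RAW on I1.r4 (WB@6)) EX@7 MEM@8 WB@9
I3 sub r1 <- r4,r1: IF@4 ID@7 stall=0 (-) EX@8 MEM@9 WB@10
I4 ld r1 <- r4: IF@7 ID@8 stall=0 (-) EX@9 MEM@10 WB@11
I5 sub r5 <- r1,r4: IF@8 ID@9 stall=2 (RAW on I4.r1 (WB@11)) EX@12 MEM@13 WB@14

Answer: 5 6 9 10 11 14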